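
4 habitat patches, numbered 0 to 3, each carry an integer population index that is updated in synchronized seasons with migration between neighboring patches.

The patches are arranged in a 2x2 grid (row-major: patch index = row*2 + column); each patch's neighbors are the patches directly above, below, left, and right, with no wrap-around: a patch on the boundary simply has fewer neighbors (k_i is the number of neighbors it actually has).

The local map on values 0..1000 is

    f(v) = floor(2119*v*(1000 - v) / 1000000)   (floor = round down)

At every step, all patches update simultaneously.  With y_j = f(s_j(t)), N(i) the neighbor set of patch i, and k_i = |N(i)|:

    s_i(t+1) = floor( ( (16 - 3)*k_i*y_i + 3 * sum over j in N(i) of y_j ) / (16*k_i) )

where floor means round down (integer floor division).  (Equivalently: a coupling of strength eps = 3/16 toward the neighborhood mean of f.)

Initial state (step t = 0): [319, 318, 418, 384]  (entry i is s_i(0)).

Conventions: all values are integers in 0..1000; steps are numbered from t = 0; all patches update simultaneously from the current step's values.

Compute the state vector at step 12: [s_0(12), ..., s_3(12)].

Simulating step by step:
t=0: [319, 318, 418, 384]
t=1: [465, 463, 508, 498]
t=2: [527, 526, 528, 528]
t=3: [528, 528, 528, 528]
t=4: [528, 528, 528, 528]
t=5: [528, 528, 528, 528]
t=6: [528, 528, 528, 528]
t=7: [528, 528, 528, 528]
t=8: [528, 528, 528, 528]
t=9: [528, 528, 528, 528]
t=10: [528, 528, 528, 528]
t=11: [528, 528, 528, 528]
t=12: [528, 528, 528, 528]

Answer: [528, 528, 528, 528]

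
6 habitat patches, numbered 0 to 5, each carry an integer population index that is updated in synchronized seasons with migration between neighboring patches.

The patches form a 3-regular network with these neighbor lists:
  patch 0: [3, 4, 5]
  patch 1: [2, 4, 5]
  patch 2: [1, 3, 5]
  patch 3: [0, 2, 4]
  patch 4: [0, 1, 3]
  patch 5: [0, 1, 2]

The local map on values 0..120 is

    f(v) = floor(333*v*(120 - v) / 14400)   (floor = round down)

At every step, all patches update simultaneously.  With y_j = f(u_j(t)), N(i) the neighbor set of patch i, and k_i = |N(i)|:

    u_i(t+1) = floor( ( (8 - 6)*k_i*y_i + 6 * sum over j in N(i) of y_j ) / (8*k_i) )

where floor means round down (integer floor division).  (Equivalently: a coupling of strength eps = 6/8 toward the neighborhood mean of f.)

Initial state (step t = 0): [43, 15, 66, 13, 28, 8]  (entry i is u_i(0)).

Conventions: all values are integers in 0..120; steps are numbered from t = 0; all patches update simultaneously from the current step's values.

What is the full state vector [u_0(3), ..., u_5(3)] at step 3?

Answer: [74, 74, 74, 74, 74, 74]

Derivation:
t=0: [43, 15, 66, 13, 28, 8]
t=1: [46, 49, 42, 62, 50, 53]
t=2: [80, 79, 80, 79, 80, 78]
t=3: [74, 74, 74, 74, 74, 74]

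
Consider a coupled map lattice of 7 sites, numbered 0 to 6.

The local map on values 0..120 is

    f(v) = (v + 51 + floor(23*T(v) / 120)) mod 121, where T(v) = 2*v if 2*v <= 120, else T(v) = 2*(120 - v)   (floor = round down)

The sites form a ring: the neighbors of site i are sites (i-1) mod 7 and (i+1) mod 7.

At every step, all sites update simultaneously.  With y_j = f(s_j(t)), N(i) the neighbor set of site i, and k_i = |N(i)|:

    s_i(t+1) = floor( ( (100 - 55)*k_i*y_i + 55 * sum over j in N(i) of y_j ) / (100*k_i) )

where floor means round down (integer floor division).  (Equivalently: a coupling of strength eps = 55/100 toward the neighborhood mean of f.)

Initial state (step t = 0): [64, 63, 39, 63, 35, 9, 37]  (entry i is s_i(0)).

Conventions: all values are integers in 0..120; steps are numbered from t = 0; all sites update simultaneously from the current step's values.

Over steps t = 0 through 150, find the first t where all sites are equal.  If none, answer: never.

Answer: 15
Key observation: Synchronization is absorbing here: once all sites are equal they stay equal, and step 15 is the first all-equal step.

Derivation:
t=0: [64, 63, 39, 63, 35, 9, 37]  (not all equal)
t=1: [38, 39, 54, 62, 65, 83, 67]  (not all equal)
t=2: [79, 76, 34, 11, 18, 21, 43]  (not all equal)
t=3: [47, 43, 68, 77, 73, 86, 78]  (not all equal)
t=4: [89, 86, 44, 20, 23, 25, 50]  (not all equal)
t=5: [54, 51, 79, 88, 81, 93, 85]  (not all equal)
t=6: [9, 7, 19, 26, 28, 29, 22]  (not all equal)
t=7: [67, 65, 74, 84, 88, 87, 78]  (not all equal)
t=8: [18, 17, 21, 26, 28, 27, 23]  (not all equal)
t=9: [76, 75, 80, 85, 87, 86, 81]  (not all equal)
t=10: [22, 22, 25, 27, 28, 27, 25]  (not all equal)
t=11: [82, 82, 84, 87, 88, 87, 84]  (not all equal)
t=12: [26, 26, 27, 28, 29, 28, 27]  (not all equal)
t=13: [86, 86, 87, 89, 89, 89, 87]  (not all equal)
t=14: [29, 29, 29, 29, 30, 29, 29]  (not all equal)
t=15: [91, 91, 91, 91, 91, 91, 91]  (all equal)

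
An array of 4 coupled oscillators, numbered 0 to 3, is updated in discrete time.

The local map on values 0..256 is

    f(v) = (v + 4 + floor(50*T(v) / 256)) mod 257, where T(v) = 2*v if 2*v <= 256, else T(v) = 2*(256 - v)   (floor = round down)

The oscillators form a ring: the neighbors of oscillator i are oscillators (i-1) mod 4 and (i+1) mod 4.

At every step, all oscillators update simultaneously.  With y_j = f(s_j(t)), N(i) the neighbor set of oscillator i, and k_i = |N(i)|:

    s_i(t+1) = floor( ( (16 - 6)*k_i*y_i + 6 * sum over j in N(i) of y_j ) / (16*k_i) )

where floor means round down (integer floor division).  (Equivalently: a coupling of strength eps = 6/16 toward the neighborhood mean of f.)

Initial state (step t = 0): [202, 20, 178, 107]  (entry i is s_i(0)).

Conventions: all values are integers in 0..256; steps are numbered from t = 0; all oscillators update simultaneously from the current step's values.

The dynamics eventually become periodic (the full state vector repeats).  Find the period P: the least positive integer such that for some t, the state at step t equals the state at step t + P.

Simulating step by step:
t=0: [202, 20, 178, 107]
t=1: [176, 101, 166, 177]
t=2: [198, 168, 194, 209]
t=3: [221, 212, 220, 228]
t=4: [237, 234, 237, 240]
t=5: [248, 246, 248, 249]
t=6: [254, 253, 254, 255]
t=7: [1, 1, 1, 1]
t=8: [5, 5, 5, 5]
t=9: [10, 10, 10, 10]
t=10: [17, 17, 17, 17]
t=11: [27, 27, 27, 27]
t=12: [41, 41, 41, 41]
t=13: [61, 61, 61, 61]
t=14: [88, 88, 88, 88]
t=15: [126, 126, 126, 126]
t=16: [179, 179, 179, 179]
t=17: [213, 213, 213, 213]
t=18: [233, 233, 233, 233]
t=19: [245, 245, 245, 245]
t=20: [253, 253, 253, 253]
t=21: [1, 1, 1, 1]

Answer: 14
Key observation: The state at step 7, [1, 1, 1, 1], reappears at step 21 — and no state repeats earlier — so the cycle the system enters has period 14.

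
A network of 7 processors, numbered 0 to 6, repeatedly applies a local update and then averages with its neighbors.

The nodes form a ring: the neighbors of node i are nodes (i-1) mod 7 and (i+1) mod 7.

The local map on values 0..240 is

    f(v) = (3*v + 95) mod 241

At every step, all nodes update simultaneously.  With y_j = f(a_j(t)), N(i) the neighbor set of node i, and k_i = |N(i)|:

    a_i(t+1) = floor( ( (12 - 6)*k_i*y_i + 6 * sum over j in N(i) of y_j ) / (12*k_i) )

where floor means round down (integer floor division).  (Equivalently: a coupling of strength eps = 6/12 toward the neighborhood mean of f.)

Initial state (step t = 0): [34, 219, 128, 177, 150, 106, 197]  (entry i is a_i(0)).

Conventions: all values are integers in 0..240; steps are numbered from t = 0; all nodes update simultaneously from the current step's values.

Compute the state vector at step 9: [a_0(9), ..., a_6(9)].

Simulating step by step:
t=0: [34, 219, 128, 177, 150, 106, 197]
t=1: [156, 123, 162, 147, 110, 152, 194]
t=2: [145, 156, 118, 97, 122, 129, 135]
t=3: [48, 104, 160, 179, 146, 59, 21]
t=4: [200, 166, 125, 111, 70, 67, 146]
t=5: [147, 166, 189, 166, 92, 56, 92]
t=6: [87, 114, 145, 133, 98, 76, 84]
t=7: [133, 138, 76, 55, 97, 104, 102]
t=8: [52, 37, 52, 66, 118, 159, 124]
t=9: [113, 108, 69, 80, 139, 153, 138]

Answer: [113, 108, 69, 80, 139, 153, 138]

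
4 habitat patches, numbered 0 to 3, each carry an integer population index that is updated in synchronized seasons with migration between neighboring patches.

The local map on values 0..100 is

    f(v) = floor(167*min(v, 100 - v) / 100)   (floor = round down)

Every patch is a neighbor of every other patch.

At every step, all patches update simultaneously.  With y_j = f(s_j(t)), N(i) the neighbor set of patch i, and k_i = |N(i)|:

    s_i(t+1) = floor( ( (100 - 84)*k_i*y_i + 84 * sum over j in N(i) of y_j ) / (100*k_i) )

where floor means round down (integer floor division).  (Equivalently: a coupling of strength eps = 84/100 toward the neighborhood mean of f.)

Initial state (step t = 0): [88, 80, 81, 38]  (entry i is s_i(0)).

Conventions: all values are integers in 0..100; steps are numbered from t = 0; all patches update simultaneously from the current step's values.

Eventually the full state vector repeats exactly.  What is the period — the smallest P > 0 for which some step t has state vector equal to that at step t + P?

Answer: 11
Key observation: The state at step 5, [75, 75, 75, 75], reappears at step 16 — and no state repeats earlier — so the cycle the system enters has period 11.

Derivation:
t=0: [88, 80, 81, 38]
t=1: [38, 37, 37, 33]
t=2: [59, 59, 59, 60]
t=3: [67, 67, 67, 67]
t=4: [55, 55, 55, 55]
t=5: [75, 75, 75, 75]
t=6: [41, 41, 41, 41]
t=7: [68, 68, 68, 68]
t=8: [53, 53, 53, 53]
t=9: [78, 78, 78, 78]
t=10: [36, 36, 36, 36]
t=11: [60, 60, 60, 60]
t=12: [66, 66, 66, 66]
t=13: [56, 56, 56, 56]
t=14: [73, 73, 73, 73]
t=15: [45, 45, 45, 45]
t=16: [75, 75, 75, 75]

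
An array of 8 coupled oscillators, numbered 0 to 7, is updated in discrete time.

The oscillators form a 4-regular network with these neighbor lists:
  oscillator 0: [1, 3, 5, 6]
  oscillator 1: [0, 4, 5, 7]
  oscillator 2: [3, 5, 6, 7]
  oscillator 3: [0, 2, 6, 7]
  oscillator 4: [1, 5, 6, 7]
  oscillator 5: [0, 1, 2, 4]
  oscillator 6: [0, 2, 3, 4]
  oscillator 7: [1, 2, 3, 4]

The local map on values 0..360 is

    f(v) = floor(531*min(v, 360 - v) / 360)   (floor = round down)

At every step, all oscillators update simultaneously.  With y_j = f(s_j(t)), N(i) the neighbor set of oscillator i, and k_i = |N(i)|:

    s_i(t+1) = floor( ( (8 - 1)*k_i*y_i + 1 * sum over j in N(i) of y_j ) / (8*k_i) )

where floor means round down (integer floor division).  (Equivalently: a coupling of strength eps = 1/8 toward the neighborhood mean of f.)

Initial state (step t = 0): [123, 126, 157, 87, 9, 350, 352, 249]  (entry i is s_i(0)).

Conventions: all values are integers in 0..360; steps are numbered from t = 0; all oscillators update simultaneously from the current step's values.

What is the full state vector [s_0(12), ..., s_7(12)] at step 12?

Answer: [247, 232, 168, 165, 257, 224, 256, 250]

Derivation:
t=0: [123, 126, 157, 87, 9, 350, 352, 249]
t=1: [168, 173, 212, 130, 23, 31, 26, 160]
t=2: [232, 240, 206, 190, 46, 62, 54, 228]
t=3: [183, 171, 217, 240, 75, 100, 92, 192]
t=4: [250, 244, 205, 181, 120, 154, 141, 239]
t=5: [168, 172, 226, 255, 179, 221, 207, 182]
t=6: [242, 251, 198, 163, 260, 209, 223, 256]
t=7: [178, 161, 233, 233, 151, 216, 201, 158]
t=8: [256, 236, 190, 192, 222, 213, 231, 229]
t=9: [159, 183, 245, 240, 202, 213, 192, 196]
t=10: [232, 257, 175, 182, 234, 217, 241, 237]
t=11: [189, 156, 251, 254, 184, 208, 181, 185]
t=12: [247, 232, 168, 165, 257, 224, 256, 250]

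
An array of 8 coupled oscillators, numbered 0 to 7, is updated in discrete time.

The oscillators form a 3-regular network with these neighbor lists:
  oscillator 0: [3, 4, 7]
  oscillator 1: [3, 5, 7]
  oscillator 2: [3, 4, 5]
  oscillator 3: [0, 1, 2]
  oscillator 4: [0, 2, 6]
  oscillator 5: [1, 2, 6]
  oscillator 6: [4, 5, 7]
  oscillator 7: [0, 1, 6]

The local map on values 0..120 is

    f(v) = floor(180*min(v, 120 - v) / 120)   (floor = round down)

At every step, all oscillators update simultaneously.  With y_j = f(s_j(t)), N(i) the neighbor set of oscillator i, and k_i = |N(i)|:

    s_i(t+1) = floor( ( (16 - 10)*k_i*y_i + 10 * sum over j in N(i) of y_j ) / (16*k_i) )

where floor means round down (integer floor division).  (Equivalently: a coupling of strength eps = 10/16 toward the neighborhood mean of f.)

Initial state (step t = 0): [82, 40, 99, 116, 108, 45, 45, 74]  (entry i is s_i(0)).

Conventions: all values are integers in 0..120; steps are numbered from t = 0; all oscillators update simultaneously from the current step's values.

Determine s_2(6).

Simulating step by step:
t=0: [82, 40, 99, 116, 108, 45, 45, 74]
t=1: [40, 52, 30, 33, 39, 58, 57, 64]
t=2: [62, 75, 57, 56, 61, 75, 79, 77]
t=3: [81, 69, 81, 81, 81, 69, 68, 68]
t=4: [62, 72, 61, 61, 62, 72, 73, 73]
t=5: [83, 74, 84, 84, 83, 74, 73, 73]
t=6: [57, 66, 57, 57, 57, 66, 66, 66]

Answer: s_2(6) = 57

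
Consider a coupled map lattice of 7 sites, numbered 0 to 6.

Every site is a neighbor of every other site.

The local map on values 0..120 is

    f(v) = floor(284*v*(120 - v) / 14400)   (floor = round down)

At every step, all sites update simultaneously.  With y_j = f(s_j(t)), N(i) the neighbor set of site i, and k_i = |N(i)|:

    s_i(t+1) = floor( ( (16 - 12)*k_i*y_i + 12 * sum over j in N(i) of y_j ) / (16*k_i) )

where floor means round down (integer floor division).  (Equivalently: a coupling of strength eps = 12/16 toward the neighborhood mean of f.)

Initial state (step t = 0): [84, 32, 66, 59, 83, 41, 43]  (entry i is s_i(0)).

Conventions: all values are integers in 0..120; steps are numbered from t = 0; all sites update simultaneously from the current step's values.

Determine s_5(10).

Answer: s_5(10) = 69

Derivation:
t=0: [84, 32, 66, 59, 83, 41, 43]
t=1: [62, 62, 64, 64, 62, 63, 63]
t=2: [70, 70, 70, 70, 70, 70, 70]
t=3: [69, 69, 69, 69, 69, 69, 69]
t=4: [69, 69, 69, 69, 69, 69, 69]
t=5: [69, 69, 69, 69, 69, 69, 69]
t=6: [69, 69, 69, 69, 69, 69, 69]
t=7: [69, 69, 69, 69, 69, 69, 69]
t=8: [69, 69, 69, 69, 69, 69, 69]
t=9: [69, 69, 69, 69, 69, 69, 69]
t=10: [69, 69, 69, 69, 69, 69, 69]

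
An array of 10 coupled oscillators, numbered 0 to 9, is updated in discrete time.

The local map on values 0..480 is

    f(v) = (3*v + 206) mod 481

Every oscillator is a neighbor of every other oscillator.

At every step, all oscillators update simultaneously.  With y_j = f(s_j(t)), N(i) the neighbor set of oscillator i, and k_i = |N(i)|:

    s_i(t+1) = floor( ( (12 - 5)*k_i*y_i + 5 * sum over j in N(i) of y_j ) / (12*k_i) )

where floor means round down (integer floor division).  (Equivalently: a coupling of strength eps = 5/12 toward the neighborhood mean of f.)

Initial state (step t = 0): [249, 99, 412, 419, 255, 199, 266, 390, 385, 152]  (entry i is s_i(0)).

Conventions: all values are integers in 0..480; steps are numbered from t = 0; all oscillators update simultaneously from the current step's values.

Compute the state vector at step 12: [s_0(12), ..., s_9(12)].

Answer: [139, 285, 122, 165, 325, 114, 190, 313, 346, 292]

Derivation:
t=0: [249, 99, 412, 419, 255, 199, 266, 390, 385, 152]
t=1: [362, 121, 367, 120, 114, 282, 131, 331, 323, 206]
t=2: [265, 135, 273, 134, 124, 137, 152, 215, 203, 272]
t=3: [92, 140, 104, 139, 123, 144, 168, 269, 250, 103]
t=4: [63, 141, 83, 139, 113, 147, 186, 90, 318, 81]
t=5: [340, 208, 372, 204, 162, 217, 280, 384, 234, 369]
t=6: [287, 333, 339, 327, 259, 347, 191, 358, 375, 334]
t=7: [166, 240, 249, 230, 121, 262, 269, 280, 307, 241]
t=8: [231, 351, 365, 334, 159, 128, 139, 157, 200, 352]
t=9: [343, 278, 301, 251, 227, 177, 195, 224, 293, 280]
t=10: [264, 160, 197, 374, 336, 255, 284, 331, 184, 163]
t=11: [112, 203, 262, 289, 228, 97, 144, 220, 241, 207]
t=12: [139, 285, 122, 165, 325, 114, 190, 313, 346, 292]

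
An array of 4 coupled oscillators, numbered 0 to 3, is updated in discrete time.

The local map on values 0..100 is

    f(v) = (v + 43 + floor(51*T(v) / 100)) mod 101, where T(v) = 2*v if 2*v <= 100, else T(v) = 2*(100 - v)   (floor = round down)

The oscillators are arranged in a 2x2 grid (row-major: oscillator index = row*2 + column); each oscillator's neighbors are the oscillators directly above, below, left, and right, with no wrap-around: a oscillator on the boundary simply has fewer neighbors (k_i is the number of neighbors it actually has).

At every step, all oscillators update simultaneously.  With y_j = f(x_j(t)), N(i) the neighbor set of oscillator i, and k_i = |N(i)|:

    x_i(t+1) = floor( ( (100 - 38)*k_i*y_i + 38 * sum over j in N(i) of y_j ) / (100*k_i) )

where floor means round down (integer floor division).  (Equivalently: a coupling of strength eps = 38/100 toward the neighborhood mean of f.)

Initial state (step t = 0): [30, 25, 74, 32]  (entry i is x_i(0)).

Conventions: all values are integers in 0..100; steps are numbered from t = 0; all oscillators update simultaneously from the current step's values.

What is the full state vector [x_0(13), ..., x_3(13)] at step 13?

Answer: [42, 41, 42, 40]

Derivation:
t=0: [30, 25, 74, 32]
t=1: [26, 59, 27, 29]
t=2: [85, 44, 78, 26]
t=3: [39, 44, 52, 72]
t=4: [26, 30, 37, 39]
t=5: [62, 23, 31, 15]
t=6: [43, 77, 24, 62]
t=7: [42, 39, 69, 51]
t=8: [27, 25, 38, 37]
t=9: [81, 79, 32, 31]
t=10: [35, 34, 12, 11]
t=11: [22, 20, 56, 54]
t=12: [77, 75, 50, 49]
t=13: [42, 41, 42, 40]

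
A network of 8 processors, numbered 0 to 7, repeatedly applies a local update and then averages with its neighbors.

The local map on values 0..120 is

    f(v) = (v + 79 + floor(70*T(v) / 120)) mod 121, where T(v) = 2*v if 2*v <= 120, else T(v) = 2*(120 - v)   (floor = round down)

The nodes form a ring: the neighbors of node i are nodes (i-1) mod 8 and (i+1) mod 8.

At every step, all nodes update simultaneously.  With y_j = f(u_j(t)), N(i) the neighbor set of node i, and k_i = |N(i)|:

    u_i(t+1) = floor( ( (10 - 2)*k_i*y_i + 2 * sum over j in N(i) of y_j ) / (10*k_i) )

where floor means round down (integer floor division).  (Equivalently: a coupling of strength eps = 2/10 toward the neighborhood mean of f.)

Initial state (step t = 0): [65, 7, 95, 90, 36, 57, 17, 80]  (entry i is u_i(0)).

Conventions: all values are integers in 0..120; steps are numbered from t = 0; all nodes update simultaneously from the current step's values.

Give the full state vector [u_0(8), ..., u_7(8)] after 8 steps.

Simulating step by step:
t=0: [65, 7, 95, 90, 36, 57, 17, 80]
t=1: [87, 92, 83, 78, 45, 79, 108, 87]
t=2: [82, 82, 83, 81, 60, 80, 80, 82]
t=3: [84, 84, 84, 84, 87, 84, 84, 84]
t=4: [84, 84, 84, 83, 83, 83, 84, 84]
t=5: [84, 84, 84, 84, 84, 84, 84, 84]
t=6: [84, 84, 84, 84, 84, 84, 84, 84]
t=7: [84, 84, 84, 84, 84, 84, 84, 84]
t=8: [84, 84, 84, 84, 84, 84, 84, 84]

Answer: [84, 84, 84, 84, 84, 84, 84, 84]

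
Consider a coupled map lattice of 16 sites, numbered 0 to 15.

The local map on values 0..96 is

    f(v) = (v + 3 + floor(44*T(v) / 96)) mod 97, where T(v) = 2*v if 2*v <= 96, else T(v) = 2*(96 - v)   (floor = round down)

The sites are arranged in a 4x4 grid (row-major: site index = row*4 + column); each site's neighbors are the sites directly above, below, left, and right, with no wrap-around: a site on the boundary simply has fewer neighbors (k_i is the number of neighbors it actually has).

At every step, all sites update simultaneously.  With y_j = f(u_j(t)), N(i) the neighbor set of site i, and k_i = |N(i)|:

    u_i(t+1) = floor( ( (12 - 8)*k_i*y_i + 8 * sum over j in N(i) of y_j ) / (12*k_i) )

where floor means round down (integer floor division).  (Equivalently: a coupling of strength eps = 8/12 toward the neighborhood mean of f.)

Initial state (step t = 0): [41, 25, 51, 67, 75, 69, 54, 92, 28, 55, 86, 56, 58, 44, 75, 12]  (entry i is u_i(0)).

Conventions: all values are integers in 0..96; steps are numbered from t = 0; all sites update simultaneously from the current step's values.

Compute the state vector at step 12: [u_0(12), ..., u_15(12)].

Simulating step by step:
t=0: [41, 25, 51, 67, 75, 69, 54, 92, 28, 55, 86, 56, 58, 44, 75, 12]
t=1: [43, 77, 85, 64, 51, 72, 63, 63, 60, 71, 47, 37, 79, 71, 25, 40]
t=2: [60, 19, 43, 64, 71, 47, 63, 90, 74, 79, 83, 83, 64, 64, 76, 67]
t=3: [77, 73, 79, 60, 74, 69, 61, 43, 42, 31, 16, 21, 64, 53, 42, 32]
t=4: [0, 21, 42, 60, 39, 58, 67, 80, 62, 71, 58, 54, 91, 85, 70, 63]
t=5: [41, 54, 79, 59, 68, 83, 77, 63, 70, 79, 95, 74, 32, 43, 74, 95]
t=6: [90, 49, 42, 63, 71, 31, 16, 53, 67, 30, 0, 21, 81, 42, 19, 0]
t=7: [64, 64, 77, 91, 67, 68, 51, 69, 66, 60, 30, 36, 59, 49, 32, 28]
t=8: [96, 74, 42, 32, 96, 95, 73, 69, 95, 89, 74, 71, 95, 88, 68, 64]
t=9: [1, 19, 41, 81, 1, 0, 30, 67, 1, 0, 32, 74, 1, 22, 53, 96]
t=10: [15, 32, 49, 59, 3, 18, 60, 45, 3, 20, 47, 36, 17, 37, 56, 32]
t=11: [34, 57, 88, 93, 19, 47, 84, 88, 21, 48, 81, 78, 38, 62, 82, 77]
t=12: [67, 67, 21, 1, 58, 69, 16, 0, 60, 70, 16, 0, 71, 69, 21, 0]

Answer: [67, 67, 21, 1, 58, 69, 16, 0, 60, 70, 16, 0, 71, 69, 21, 0]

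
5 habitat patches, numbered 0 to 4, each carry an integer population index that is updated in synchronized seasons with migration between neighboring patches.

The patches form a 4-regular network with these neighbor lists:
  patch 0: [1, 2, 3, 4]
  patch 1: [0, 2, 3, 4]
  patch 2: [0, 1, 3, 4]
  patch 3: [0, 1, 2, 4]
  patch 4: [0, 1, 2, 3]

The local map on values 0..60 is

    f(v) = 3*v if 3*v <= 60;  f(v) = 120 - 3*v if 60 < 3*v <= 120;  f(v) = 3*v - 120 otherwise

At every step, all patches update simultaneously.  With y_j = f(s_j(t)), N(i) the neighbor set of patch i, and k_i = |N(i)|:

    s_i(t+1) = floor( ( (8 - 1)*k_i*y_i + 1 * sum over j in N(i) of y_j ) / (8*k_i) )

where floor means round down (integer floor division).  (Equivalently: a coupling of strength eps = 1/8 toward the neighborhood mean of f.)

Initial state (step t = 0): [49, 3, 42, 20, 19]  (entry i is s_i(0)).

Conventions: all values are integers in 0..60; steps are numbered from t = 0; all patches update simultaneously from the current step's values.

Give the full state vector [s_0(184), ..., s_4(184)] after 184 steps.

Simulating step by step:
t=0: [49, 3, 42, 20, 19]
t=1: [27, 12, 10, 55, 53]
t=2: [38, 36, 31, 43, 38]
t=3: [6, 12, 24, 9, 6]
t=4: [19, 34, 45, 27, 19]
t=5: [53, 21, 18, 38, 53]
t=6: [39, 54, 51, 11, 39]
t=7: [6, 39, 31, 31, 6]
t=8: [18, 5, 25, 25, 18]
t=9: [52, 19, 44, 44, 52]
t=10: [35, 52, 14, 14, 35]
t=11: [17, 35, 40, 40, 17]
t=12: [46, 16, 3, 3, 46]
t=13: [18, 43, 10, 10, 18]
t=14: [51, 13, 30, 30, 51]
t=15: [33, 38, 30, 30, 33]
t=16: [21, 8, 28, 28, 21]
t=17: [54, 26, 36, 36, 54]
t=18: [40, 40, 14, 14, 40]
t=19: [2, 2, 38, 38, 2]
t=20: [6, 6, 6, 6, 6]
t=21: [18, 18, 18, 18, 18]
t=22: [54, 54, 54, 54, 54]
t=23: [42, 42, 42, 42, 42]
t=24: [6, 6, 6, 6, 6]

Answer: [6, 6, 6, 6, 6]
Key observation: The state at step 20, [6, 6, 6, 6, 6], reappears at step 24: the system is in a cycle of period 4 from step 20 on.  Therefore the state at step 184 equals the state at step 20 + ((184 - 20) mod 4) = 20, which is [6, 6, 6, 6, 6].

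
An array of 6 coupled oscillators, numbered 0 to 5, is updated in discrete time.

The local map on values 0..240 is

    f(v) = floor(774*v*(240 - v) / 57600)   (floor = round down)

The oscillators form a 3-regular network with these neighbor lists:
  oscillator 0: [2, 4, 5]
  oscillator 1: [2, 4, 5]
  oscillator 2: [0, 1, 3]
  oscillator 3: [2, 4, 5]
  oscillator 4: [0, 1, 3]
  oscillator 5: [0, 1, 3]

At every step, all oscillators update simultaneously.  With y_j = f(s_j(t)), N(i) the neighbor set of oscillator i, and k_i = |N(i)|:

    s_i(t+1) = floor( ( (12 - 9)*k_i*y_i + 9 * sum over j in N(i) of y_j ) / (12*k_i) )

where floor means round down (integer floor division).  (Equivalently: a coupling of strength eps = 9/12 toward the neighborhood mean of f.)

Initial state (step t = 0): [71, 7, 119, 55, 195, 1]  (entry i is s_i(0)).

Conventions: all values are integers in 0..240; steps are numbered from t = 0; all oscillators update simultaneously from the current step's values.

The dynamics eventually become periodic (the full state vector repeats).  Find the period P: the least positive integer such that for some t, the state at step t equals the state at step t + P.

Simulating step by step:
t=0: [71, 7, 119, 55, 195, 1]
t=1: [118, 83, 127, 112, 108, 80]
t=2: [187, 182, 188, 186, 187, 183]
t=3: [134, 136, 134, 134, 135, 137]
t=4: [189, 189, 190, 189, 190, 189]
t=5: [128, 128, 128, 128, 128, 129]
t=6: [192, 192, 192, 192, 192, 192]
t=7: [123, 123, 123, 123, 123, 123]
t=8: [193, 193, 193, 193, 193, 193]
t=9: [121, 121, 121, 121, 121, 121]
t=10: [193, 193, 193, 193, 193, 193]

Answer: 2
Key observation: The state at step 8, [193, 193, 193, 193, 193, 193], reappears at step 10 — and no state repeats earlier — so the cycle the system enters has period 2.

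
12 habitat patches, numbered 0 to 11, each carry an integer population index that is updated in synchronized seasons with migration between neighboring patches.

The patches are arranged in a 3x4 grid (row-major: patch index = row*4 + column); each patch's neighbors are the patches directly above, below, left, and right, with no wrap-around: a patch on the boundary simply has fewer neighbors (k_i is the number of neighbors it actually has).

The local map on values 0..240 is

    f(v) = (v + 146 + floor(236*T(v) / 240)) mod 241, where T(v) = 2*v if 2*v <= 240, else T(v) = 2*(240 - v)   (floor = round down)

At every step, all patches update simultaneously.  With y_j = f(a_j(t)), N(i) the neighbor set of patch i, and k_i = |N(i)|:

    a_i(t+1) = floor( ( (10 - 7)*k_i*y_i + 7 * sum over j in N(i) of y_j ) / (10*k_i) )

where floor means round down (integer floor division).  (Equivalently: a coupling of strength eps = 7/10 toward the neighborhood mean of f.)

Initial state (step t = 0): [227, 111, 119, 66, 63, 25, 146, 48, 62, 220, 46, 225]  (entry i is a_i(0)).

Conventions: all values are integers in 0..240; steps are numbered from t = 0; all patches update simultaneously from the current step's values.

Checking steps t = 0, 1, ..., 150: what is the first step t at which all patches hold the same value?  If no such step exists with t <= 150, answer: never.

Answer: 15
Key observation: Synchronization is absorbing here: once all patches are equal they stay equal, and step 15 is the first all-equal step.

Derivation:
t=0: [227, 111, 119, 66, 63, 25, 146, 48, 62, 220, 46, 225]  (not all equal)
t=1: [160, 162, 137, 52, 135, 192, 127, 129, 115, 130, 142, 78]  (not all equal)
t=2: [145, 163, 69, 22, 99, 100, 81, 51, 6, 104, 108, 128]  (not all equal)
t=3: [216, 193, 166, 121, 199, 195, 146, 102, 192, 201, 153, 101]  (not all equal)
t=4: [181, 190, 168, 153, 182, 194, 217, 168, 185, 196, 213, 213]  (not all equal)
t=5: [198, 199, 201, 218, 197, 187, 188, 196, 195, 186, 173, 186]  (not all equal)
t=6: [185, 186, 181, 178, 188, 192, 193, 186, 190, 197, 200, 197]  (not all equal)
t=7: [196, 197, 198, 200, 194, 191, 192, 194, 191, 188, 186, 188]  (not all equal)
t=8: [187, 187, 186, 185, 189, 190, 190, 189, 192, 194, 194, 193]  (not all equal)
t=9: [195, 195, 196, 196, 193, 193, 193, 193, 191, 190, 190, 191]  (not all equal)
t=10: [188, 188, 187, 188, 190, 190, 190, 189, 191, 192, 192, 191]  (not all equal)
t=11: [194, 194, 194, 195, 193, 193, 193, 193, 192, 191, 191, 192]  (not all equal)
t=12: [189, 189, 189, 189, 190, 190, 190, 189, 191, 191, 191, 191]  (not all equal)
t=13: [193, 193, 193, 194, 193, 193, 193, 193, 192, 192, 192, 192]  (not all equal)
t=14: [190, 190, 189, 189, 190, 190, 190, 190, 190, 190, 190, 190]  (not all equal)
t=15: [193, 193, 193, 193, 193, 193, 193, 193, 193, 193, 193, 193]  (all equal)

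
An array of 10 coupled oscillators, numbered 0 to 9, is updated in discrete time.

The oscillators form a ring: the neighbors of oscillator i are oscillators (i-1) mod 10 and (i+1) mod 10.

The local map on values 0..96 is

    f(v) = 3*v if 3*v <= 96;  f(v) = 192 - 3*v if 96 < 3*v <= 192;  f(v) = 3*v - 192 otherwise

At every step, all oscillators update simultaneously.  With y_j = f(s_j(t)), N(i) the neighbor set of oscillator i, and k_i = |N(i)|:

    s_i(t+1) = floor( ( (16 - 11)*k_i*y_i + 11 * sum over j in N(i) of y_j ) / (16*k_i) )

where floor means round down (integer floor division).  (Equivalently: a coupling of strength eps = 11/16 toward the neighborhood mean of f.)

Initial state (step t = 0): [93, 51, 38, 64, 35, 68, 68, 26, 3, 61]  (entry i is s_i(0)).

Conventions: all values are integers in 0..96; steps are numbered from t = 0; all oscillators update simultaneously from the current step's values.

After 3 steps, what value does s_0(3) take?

Simulating step by step:
t=0: [93, 51, 38, 64, 35, 68, 68, 26, 3, 61]
t=1: [43, 68, 37, 56, 31, 37, 34, 31, 32, 35]
t=2: [53, 53, 37, 67, 65, 88, 87, 93, 91, 81]
t=3: [39, 49, 39, 31, 28, 47, 76, 78, 72, 55]

Answer: s_0(3) = 39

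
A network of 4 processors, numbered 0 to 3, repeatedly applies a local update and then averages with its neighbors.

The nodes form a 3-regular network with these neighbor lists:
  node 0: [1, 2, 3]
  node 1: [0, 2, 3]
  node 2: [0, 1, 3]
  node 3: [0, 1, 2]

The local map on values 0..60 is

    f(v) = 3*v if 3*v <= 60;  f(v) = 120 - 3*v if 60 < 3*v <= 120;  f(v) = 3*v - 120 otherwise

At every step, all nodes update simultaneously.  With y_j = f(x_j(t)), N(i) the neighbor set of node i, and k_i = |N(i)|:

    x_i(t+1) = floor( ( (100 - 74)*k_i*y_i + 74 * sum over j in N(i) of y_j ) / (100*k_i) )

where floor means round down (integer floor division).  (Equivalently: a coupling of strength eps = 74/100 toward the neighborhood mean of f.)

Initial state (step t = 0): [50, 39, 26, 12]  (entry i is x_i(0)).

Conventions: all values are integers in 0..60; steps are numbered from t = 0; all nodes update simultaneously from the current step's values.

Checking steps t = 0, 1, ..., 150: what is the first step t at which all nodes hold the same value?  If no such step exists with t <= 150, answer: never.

Answer: 1
Key observation: Synchronization is absorbing here: once all nodes are equal they stay equal, and step 1 is the first all-equal step.

Derivation:
t=0: [50, 39, 26, 12]  (not all equal)
t=1: [27, 27, 27, 27]  (all equal)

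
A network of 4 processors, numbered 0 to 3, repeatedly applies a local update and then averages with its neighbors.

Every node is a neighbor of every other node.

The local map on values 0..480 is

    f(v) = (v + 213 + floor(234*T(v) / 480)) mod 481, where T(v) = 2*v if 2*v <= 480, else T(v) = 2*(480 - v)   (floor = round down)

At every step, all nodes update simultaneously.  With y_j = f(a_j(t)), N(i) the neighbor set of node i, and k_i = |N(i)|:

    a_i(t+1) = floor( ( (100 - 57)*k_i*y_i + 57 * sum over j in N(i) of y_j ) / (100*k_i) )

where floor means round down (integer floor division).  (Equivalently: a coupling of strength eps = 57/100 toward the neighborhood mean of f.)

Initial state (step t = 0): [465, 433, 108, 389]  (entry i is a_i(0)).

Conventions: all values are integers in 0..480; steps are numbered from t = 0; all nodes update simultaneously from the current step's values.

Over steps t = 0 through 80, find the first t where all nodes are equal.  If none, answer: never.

Simulating step by step:
t=0: [465, 433, 108, 389]  (not all equal)
t=1: [251, 251, 302, 250]  (not all equal)
t=2: [206, 206, 206, 206]  (all equal)

Answer: 2
Key observation: Synchronization is absorbing here: once all nodes are equal they stay equal, and step 2 is the first all-equal step.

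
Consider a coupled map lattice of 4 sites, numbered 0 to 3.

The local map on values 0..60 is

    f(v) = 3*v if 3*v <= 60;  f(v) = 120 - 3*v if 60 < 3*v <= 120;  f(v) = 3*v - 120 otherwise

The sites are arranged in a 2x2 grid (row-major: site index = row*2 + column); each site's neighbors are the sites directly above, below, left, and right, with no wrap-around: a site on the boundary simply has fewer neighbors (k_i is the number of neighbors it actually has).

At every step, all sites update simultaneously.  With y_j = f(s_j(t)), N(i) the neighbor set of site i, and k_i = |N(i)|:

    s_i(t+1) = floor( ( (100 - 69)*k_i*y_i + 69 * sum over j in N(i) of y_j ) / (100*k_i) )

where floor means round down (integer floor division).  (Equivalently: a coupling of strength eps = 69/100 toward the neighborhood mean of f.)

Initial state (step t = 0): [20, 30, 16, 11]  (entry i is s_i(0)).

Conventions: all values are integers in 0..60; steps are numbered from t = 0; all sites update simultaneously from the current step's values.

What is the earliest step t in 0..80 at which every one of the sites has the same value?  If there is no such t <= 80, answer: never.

Simulating step by step:
t=0: [20, 30, 16, 11]  (not all equal)
t=1: [45, 41, 46, 37]  (not all equal)
t=2: [11, 9, 13, 10]  (not all equal)
t=3: [33, 30, 33, 32]  (not all equal)
t=4: [24, 24, 22, 25]  (not all equal)
t=5: [50, 46, 48, 49]  (not all equal)
t=6: [23, 25, 27, 22]  (not all equal)
t=7: [44, 50, 48, 45]  (not all equal)
t=8: [22, 18, 16, 23]  (not all equal)
t=9: [51, 52, 51, 51]  (not all equal)
t=10: [34, 33, 33, 34]  (not all equal)
t=11: [20, 18, 18, 20]  (not all equal)
t=12: [55, 58, 58, 55]  (not all equal)
t=13: [51, 47, 47, 51]  (not all equal)
t=14: [24, 29, 29, 24]  (not all equal)
t=15: [37, 43, 43, 37]  (not all equal)
t=16: [9, 9, 9, 9]  (all equal)

Answer: 16
Key observation: Synchronization is absorbing here: once all sites are equal they stay equal, and step 16 is the first all-equal step.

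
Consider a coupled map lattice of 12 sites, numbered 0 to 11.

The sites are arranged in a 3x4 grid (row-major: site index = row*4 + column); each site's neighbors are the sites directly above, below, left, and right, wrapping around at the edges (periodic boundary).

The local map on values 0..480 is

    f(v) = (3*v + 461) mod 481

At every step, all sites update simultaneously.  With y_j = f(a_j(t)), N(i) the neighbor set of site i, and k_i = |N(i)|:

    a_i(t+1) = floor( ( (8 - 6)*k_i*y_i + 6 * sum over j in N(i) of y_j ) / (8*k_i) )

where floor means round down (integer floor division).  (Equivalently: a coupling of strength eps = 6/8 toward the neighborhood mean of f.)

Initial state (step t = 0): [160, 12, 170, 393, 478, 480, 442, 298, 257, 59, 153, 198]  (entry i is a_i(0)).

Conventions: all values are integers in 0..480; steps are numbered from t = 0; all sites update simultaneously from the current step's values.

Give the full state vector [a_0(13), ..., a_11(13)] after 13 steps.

Simulating step by step:
t=0: [160, 12, 170, 393, 478, 480, 442, 298, 257, 59, 153, 198]
t=1: [290, 207, 189, 228, 409, 296, 329, 301, 285, 261, 222, 266]
t=2: [261, 237, 105, 258, 344, 219, 192, 237, 312, 262, 163, 281]
t=3: [252, 243, 266, 279, 215, 155, 230, 191, 288, 309, 304, 345]
t=4: [264, 323, 292, 210, 248, 296, 276, 153, 255, 377, 283, 234]
t=5: [279, 342, 332, 277, 319, 319, 372, 278, 231, 312, 284, 271]
t=6: [275, 243, 164, 269, 360, 314, 249, 314, 336, 304, 255, 304]
t=7: [204, 366, 313, 385, 255, 294, 364, 309, 239, 282, 354, 297]
t=8: [171, 268, 199, 299, 278, 251, 275, 282, 262, 234, 260, 265]
t=9: [249, 180, 268, 239, 250, 280, 263, 338, 228, 260, 241, 318]
t=10: [190, 228, 219, 247, 212, 245, 240, 234, 275, 216, 303, 235]
t=11: [182, 159, 235, 178, 189, 186, 242, 199, 185, 252, 238, 270]
t=12: [125, 219, 225, 130, 63, 202, 163, 142, 140, 210, 239, 151]
t=13: [294, 182, 270, 349, 279, 199, 286, 371, 303, 196, 279, 369]

Answer: [294, 182, 270, 349, 279, 199, 286, 371, 303, 196, 279, 369]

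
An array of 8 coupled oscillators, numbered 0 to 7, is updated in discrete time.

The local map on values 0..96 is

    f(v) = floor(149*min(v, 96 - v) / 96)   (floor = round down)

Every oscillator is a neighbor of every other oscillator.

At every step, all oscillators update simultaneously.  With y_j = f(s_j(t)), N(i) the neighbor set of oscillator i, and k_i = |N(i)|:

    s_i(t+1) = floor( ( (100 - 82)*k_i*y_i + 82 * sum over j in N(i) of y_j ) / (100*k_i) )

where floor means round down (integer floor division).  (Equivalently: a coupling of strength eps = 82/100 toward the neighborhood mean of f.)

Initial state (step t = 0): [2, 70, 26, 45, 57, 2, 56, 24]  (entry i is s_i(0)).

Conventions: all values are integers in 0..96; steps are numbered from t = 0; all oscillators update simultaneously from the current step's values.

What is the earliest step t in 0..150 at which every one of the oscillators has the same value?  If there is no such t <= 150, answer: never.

Simulating step by step:
t=0: [2, 70, 26, 45, 57, 2, 56, 24]  (not all equal)
t=1: [36, 39, 39, 41, 40, 36, 40, 39]  (not all equal)
t=2: [59, 59, 59, 59, 59, 59, 59, 59]  (all equal)

Answer: 2
Key observation: Synchronization is absorbing here: once all oscillators are equal they stay equal, and step 2 is the first all-equal step.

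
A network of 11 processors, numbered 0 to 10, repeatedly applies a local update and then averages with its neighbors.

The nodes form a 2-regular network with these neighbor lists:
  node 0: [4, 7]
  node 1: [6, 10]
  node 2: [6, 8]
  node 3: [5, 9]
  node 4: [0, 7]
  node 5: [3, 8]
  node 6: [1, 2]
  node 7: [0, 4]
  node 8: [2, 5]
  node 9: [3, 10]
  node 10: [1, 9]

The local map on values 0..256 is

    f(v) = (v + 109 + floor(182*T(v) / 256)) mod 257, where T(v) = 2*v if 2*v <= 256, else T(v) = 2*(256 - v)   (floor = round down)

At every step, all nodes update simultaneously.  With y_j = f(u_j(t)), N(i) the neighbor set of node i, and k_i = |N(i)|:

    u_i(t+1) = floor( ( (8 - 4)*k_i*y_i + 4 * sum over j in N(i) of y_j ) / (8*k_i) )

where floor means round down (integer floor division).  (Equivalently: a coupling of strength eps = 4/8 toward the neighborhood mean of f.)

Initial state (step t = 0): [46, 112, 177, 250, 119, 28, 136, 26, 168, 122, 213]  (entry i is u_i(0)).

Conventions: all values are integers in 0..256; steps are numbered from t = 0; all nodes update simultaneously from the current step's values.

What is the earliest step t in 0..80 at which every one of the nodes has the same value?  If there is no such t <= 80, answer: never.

Answer: never
Key observation: The state at step 5 reappears at step 7 — the system is in a cycle of period 2 from step 5 on.  No step 0..7 is synchronized, and the cycle repeats forever, so no step up to 80 (or ever) has all nodes equal.

Derivation:
t=0: [46, 112, 177, 250, 119, 28, 136, 26, 168, 122, 213]  (not all equal)
t=1: [187, 132, 146, 135, 167, 151, 145, 175, 151, 132, 130]  (not all equal)
t=2: [140, 158, 153, 157, 142, 153, 155, 141, 152, 160, 160]  (not all equal)
t=3: [156, 149, 150, 149, 156, 150, 150, 156, 151, 148, 148]  (not all equal)
t=4: [150, 152, 152, 152, 150, 152, 152, 150, 152, 153, 153]  (not all equal)
t=5: [152, 151, 151, 151, 152, 151, 151, 152, 151, 151, 151]  (not all equal)
t=6: [151, 152, 152, 152, 151, 152, 152, 151, 152, 152, 152]  (not all equal)
t=7: [152, 151, 151, 151, 152, 151, 151, 152, 151, 151, 151]  (not all equal)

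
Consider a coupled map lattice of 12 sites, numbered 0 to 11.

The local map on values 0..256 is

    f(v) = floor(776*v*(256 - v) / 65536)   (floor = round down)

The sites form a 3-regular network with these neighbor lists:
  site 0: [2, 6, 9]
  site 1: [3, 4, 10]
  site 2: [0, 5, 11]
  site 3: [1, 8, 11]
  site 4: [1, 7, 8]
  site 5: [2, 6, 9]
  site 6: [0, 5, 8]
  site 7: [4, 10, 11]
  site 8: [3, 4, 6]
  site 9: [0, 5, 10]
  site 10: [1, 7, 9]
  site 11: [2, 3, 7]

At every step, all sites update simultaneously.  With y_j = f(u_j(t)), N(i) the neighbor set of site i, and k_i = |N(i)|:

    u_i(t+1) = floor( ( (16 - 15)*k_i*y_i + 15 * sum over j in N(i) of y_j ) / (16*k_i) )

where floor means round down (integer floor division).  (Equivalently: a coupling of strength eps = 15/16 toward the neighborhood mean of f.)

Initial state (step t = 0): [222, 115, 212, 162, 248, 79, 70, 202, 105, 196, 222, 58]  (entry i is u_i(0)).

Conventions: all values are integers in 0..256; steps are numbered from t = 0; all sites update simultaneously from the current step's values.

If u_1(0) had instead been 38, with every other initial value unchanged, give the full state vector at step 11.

Simulating step by step:
t=0: [222, 38, 212, 162, 248, 79, 70, 202, 105, 196, 222, 58]
t=1: [131, 97, 128, 142, 130, 136, 147, 85, 123, 115, 119, 139]
t=2: [191, 191, 192, 189, 183, 191, 192, 191, 191, 192, 182, 186]
t=3: [145, 154, 149, 149, 147, 145, 146, 156, 150, 150, 147, 147]
t=4: [188, 188, 189, 187, 185, 188, 189, 188, 188, 189, 185, 186]
t=5: [149, 153, 151, 152, 151, 149, 150, 154, 151, 152, 150, 150]
t=6: [187, 187, 187, 187, 186, 187, 187, 187, 187, 187, 186, 186]
t=7: [152, 153, 152, 152, 152, 152, 152, 153, 152, 152, 152, 152]
t=8: [187, 186, 187, 186, 186, 187, 187, 186, 187, 187, 186, 186]
t=9: [152, 154, 152, 153, 153, 152, 152, 154, 153, 152, 153, 153]
t=10: [187, 185, 186, 185, 185, 187, 186, 185, 186, 186, 185, 186]
t=11: [153, 155, 152, 154, 154, 153, 152, 154, 154, 153, 154, 154]

Answer: [153, 155, 152, 154, 154, 153, 152, 154, 154, 153, 154, 154]
Key observation: This trace re-runs the system from the modified initial state.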